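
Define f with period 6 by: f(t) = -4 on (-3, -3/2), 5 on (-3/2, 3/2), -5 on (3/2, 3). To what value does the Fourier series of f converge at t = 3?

-9/2

t = 3 differs from t = -3 by 1 full period(s), and the series is 6-periodic.
At t = -3 the one-sided limits are f(-3^-) = -5 and f(-3^+) = -4.
By Dirichlet's theorem the series converges to their average, [(-5) + (-4)]/2 = -9/2.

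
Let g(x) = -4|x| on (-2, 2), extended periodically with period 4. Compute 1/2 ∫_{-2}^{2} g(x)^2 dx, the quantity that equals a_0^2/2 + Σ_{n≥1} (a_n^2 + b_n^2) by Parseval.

1/2 ∫_{-2}^{2} g(x)^2 dx = 1/2 · (256/3) = 128/3.

128/3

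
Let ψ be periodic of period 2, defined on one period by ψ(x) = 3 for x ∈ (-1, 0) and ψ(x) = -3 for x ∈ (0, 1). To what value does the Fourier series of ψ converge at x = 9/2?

-3

x = 9/2 differs from x = 1/2 by 2 full period(s), and the series is 2-periodic.
ψ is continuous at x = 1/2 with value -3, so the series converges to -3 there.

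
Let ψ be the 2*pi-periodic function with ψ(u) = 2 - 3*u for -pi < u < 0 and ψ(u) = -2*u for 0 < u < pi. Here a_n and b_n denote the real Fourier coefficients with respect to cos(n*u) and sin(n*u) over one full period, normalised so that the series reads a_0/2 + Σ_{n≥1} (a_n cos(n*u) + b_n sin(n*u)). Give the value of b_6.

b_6 = 1/pi ∫_{-pi}^{pi} ψ(u) sin(6*u) du.
Split the integral at the breakpoints.
Integrating by parts (boundary term plus one more integral), an antiderivative of (2 - 3*u) sin(6*u) is u*cos(6*u)/2 - sin(6*u)/12 - cos(6*u)/3; evaluating from -pi to 0: ∫_{-pi}^{0} (2 - 3*u) sin(6*u) du = (-1/3) - (-pi/2 - 1/3) = pi/2.
Integrating by parts (boundary term plus one more integral), an antiderivative of (-2*u) sin(6*u) is u*cos(6*u)/3 - sin(6*u)/18; evaluating from 0 to pi: ∫_{0}^{pi} (-2*u) sin(6*u) du = (pi/3) - (0) = pi/3.
Summing the pieces and multiplying by (1/pi) gives b_6 = 5/6.

5/6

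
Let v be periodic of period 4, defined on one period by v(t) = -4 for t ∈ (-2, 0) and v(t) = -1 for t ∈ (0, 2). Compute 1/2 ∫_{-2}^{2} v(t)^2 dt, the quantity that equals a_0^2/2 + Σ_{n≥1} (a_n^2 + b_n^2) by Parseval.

17

1/2 ∫_{-2}^{2} v(t)^2 dt = 1/2 · (34) = 17.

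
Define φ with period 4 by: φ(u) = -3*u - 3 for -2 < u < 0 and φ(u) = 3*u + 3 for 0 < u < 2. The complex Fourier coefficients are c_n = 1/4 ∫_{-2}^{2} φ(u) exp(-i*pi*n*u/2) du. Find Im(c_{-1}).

6/pi

Since φ is real-valued, Im(c_{-1}) = -1/4 ∫_{-2}^{2} φ(u) sin(-pi*u/2) du = b_{1}/2.
Split the integral at the breakpoints.
Integrating by parts (boundary term plus one more integral), an antiderivative of (-3*u - 3) sin(-pi*u/2) is -6*u*cos(pi*u/2)/pi + 12*sin(pi*u/2)/pi**2 - 6*cos(pi*u/2)/pi; evaluating from -2 to 0: ∫_{-2}^{0} (-3*u - 3) sin(-pi*u/2) du = (-6/pi) - (-6/pi) = 0.
Integrating by parts (boundary term plus one more integral), an antiderivative of (3*u + 3) sin(-pi*u/2) is 6*u*cos(pi*u/2)/pi - 12*sin(pi*u/2)/pi**2 + 6*cos(pi*u/2)/pi; evaluating from 0 to 2: ∫_{0}^{2} (3*u + 3) sin(-pi*u/2) du = (-18/pi) - (6/pi) = -24/pi.
So ∫_{-2}^{2} φ(u) sin(-pi*u/2) du = -24/pi.
Hence Im(c_{-1}) = (-1/4)·(-24/pi) = 6/pi.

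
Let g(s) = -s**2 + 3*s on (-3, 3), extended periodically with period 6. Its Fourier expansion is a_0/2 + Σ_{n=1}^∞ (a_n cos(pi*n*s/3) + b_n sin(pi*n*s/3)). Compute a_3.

a_3 = 1/3 ∫_{-3}^{3} g(s) cos(pi*s) ds.
Integrating by parts twice (tabular method), an antiderivative of (-s**2 + 3*s) cos(pi*s) is -s**2*sin(pi*s)/pi + 3*s*sin(pi*s)/pi - 2*s*cos(pi*s)/pi**2 + 2*sin(pi*s)/pi**3 + 3*cos(pi*s)/pi**2; evaluating from -3 to 3: ∫_{-3}^{3} (-s**2 + 3*s) cos(pi*s) ds = (3/pi**2) - (-9/pi**2) = 12/pi**2.
Hence a_3 = (1/3)·(12/pi**2) = 4/pi**2.

4/pi**2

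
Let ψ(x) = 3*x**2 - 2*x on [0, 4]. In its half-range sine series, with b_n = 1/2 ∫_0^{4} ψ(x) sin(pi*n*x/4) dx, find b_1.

b_1 = 1/2 ∫_0^{4} (3*x**2 - 2*x) sin(pi*x/4) dx.
Integrating by parts twice (tabular method), an antiderivative of (3*x**2 - 2*x) sin(pi*x/4) is -12*x**2*cos(pi*x/4)/pi + 96*x*sin(pi*x/4)/pi**2 + 8*x*cos(pi*x/4)/pi - 32*sin(pi*x/4)/pi**2 + 384*cos(pi*x/4)/pi**3; evaluating from 0 to 4: ∫_{0}^{4} (3*x**2 - 2*x) sin(pi*x/4) dx = (-384/pi**3 + 160/pi) - (384/pi**3) = -768/pi**3 + 160/pi.
Hence b_1 = (1/2)·(-768/pi**3 + 160/pi) = -384/pi**3 + 80/pi.

-384/pi**3 + 80/pi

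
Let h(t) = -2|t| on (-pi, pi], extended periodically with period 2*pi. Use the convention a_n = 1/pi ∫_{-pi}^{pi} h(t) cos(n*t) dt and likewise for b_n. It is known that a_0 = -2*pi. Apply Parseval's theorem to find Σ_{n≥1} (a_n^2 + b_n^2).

Parseval: a_0^2/2 + Σ_{n≥1} (a_n^2+b_n^2) = 1/pi ∫_{-pi}^{pi} h(t)^2 dt = 8*pi**2/3.
Subtract a_0^2/2 = 2*pi**2: Σ (a_n^2+b_n^2) = 2*pi**2/3.

2*pi**2/3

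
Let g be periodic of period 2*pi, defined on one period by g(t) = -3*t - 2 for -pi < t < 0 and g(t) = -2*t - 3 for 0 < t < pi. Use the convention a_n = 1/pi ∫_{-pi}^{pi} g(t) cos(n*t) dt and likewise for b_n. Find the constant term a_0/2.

a_0 = 1/pi ∫_{-pi}^{pi} g(t) dt = 1/pi · (pi*(-10 + pi)/2) = -5 + pi/2.
So the constant term a_0/2 = -5/2 + pi/4.

-5/2 + pi/4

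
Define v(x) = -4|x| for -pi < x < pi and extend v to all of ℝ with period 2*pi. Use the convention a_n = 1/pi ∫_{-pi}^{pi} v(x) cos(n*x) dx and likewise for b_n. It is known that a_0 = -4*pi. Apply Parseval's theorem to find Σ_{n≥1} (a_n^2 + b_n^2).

8*pi**2/3

Parseval: a_0^2/2 + Σ_{n≥1} (a_n^2+b_n^2) = 1/pi ∫_{-pi}^{pi} v(x)^2 dx = 32*pi**2/3.
Subtract a_0^2/2 = 8*pi**2: Σ (a_n^2+b_n^2) = 8*pi**2/3.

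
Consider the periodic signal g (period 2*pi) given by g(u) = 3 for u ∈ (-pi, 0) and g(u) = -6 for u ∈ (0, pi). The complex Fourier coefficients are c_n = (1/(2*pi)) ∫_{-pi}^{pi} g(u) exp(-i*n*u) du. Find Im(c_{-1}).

-9/pi

Since g is real-valued, Im(c_{-1}) = -(1/(2*pi)) ∫_{-pi}^{pi} g(u) sin(-u) du = b_{1}/2.
Split the integral at the breakpoints.
Directly, an antiderivative of (3) sin(-u) is 3*cos(u); evaluating from -pi to 0: ∫_{-pi}^{0} (3) sin(-u) du = (3) - (-3) = 6.
Directly, an antiderivative of (-6) sin(-u) is -6*cos(u); evaluating from 0 to pi: ∫_{0}^{pi} (-6) sin(-u) du = (6) - (-6) = 12.
So ∫_{-pi}^{pi} g(u) sin(-u) du = 18.
Hence Im(c_{-1}) = (-1/(2*pi))·(18) = -9/pi.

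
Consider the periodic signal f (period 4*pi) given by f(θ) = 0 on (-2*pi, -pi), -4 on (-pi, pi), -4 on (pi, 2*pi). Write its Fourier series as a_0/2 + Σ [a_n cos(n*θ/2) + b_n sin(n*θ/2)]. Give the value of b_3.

b_3 = (1/(2*pi)) ∫_{-2*pi}^{2*pi} f(θ) sin(3*θ/2) dθ.
Split the integral at the breakpoints.
∫_{-2*pi}^{-pi} (0) sin(3*θ/2) dθ = 0.
Directly, an antiderivative of (-4) sin(3*θ/2) is 8*cos(3*θ/2)/3; evaluating from -pi to pi: ∫_{-pi}^{pi} (-4) sin(3*θ/2) dθ = (0) - (0) = 0.
Directly, an antiderivative of (-4) sin(3*θ/2) is 8*cos(3*θ/2)/3; evaluating from pi to 2*pi: ∫_{pi}^{2*pi} (-4) sin(3*θ/2) dθ = (-8/3) - (0) = -8/3.
Summing the pieces and multiplying by (1/(2*pi)) gives b_3 = -4/(3*pi).

-4/(3*pi)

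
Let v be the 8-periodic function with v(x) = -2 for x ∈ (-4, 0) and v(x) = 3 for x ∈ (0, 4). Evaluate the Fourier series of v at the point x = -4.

1/2

At x = -4 the one-sided limits are v(-4^-) = 3 and v(-4^+) = -2.
By Dirichlet's theorem the series converges to their average, [(3) + (-2)]/2 = 1/2.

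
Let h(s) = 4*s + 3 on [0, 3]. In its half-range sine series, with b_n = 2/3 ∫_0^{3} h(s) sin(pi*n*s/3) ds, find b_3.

12/pi

b_3 = 2/3 ∫_0^{3} (4*s + 3) sin(pi*s) ds.
Integrating by parts (boundary term plus one more integral), an antiderivative of (4*s + 3) sin(pi*s) is -4*s*cos(pi*s)/pi + 4*sin(pi*s)/pi**2 - 3*cos(pi*s)/pi; evaluating from 0 to 3: ∫_{0}^{3} (4*s + 3) sin(pi*s) ds = (15/pi) - (-3/pi) = 18/pi.
Hence b_3 = (2/3)·(18/pi) = 12/pi.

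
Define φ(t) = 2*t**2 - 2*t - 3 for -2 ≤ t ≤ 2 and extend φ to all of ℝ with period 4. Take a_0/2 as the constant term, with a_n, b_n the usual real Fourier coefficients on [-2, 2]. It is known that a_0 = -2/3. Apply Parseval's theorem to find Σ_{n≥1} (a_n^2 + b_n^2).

Parseval: a_0^2/2 + Σ_{n≥1} (a_n^2+b_n^2) = 1/2 ∫_{-2}^{2} φ(t)^2 dt = 334/15.
Subtract a_0^2/2 = 2/9: Σ (a_n^2+b_n^2) = 992/45.

992/45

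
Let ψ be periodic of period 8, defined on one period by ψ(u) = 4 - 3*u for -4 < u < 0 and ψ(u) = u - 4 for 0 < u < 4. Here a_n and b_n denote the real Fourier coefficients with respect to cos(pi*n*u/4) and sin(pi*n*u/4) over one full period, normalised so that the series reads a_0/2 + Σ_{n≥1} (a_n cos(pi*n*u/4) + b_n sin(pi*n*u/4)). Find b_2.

b_2 = 1/4 ∫_{-4}^{4} ψ(u) sin(pi*u/2) du.
Split the integral at the breakpoints.
Integrating by parts (boundary term plus one more integral), an antiderivative of (4 - 3*u) sin(pi*u/2) is 6*u*cos(pi*u/2)/pi - 12*sin(pi*u/2)/pi**2 - 8*cos(pi*u/2)/pi; evaluating from -4 to 0: ∫_{-4}^{0} (4 - 3*u) sin(pi*u/2) du = (-8/pi) - (-32/pi) = 24/pi.
Integrating by parts (boundary term plus one more integral), an antiderivative of (u - 4) sin(pi*u/2) is -2*u*cos(pi*u/2)/pi + 4*sin(pi*u/2)/pi**2 + 8*cos(pi*u/2)/pi; evaluating from 0 to 4: ∫_{0}^{4} (u - 4) sin(pi*u/2) du = (0) - (8/pi) = -8/pi.
Summing the pieces and multiplying by (1/4) gives b_2 = 4/pi.

4/pi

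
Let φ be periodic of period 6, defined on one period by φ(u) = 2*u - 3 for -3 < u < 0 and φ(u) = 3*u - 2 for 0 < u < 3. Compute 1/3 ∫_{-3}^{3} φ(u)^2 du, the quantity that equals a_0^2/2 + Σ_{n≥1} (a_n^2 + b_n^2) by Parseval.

52

1/3 ∫_{-3}^{3} φ(u)^2 du = 1/3 · (156) = 52.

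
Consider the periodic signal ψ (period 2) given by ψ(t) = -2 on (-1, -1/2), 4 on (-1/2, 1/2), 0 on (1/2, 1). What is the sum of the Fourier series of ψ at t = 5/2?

2

t = 5/2 differs from t = 1/2 by 1 full period(s), and the series is 2-periodic.
At t = 1/2 the one-sided limits are ψ(1/2^-) = 4 and ψ(1/2^+) = 0.
By Dirichlet's theorem the series converges to their average, [(4) + (0)]/2 = 2.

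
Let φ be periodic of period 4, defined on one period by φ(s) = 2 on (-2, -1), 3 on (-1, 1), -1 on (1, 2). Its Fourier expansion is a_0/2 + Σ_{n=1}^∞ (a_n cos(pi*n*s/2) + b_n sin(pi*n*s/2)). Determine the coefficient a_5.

1/pi

a_5 = 1/2 ∫_{-2}^{2} φ(s) cos(5*pi*s/2) ds.
Split the integral at the breakpoints.
Directly, an antiderivative of (2) cos(5*pi*s/2) is 4*sin(5*pi*s/2)/(5*pi); evaluating from -2 to -1: ∫_{-2}^{-1} (2) cos(5*pi*s/2) ds = (-4/(5*pi)) - (0) = -4/(5*pi).
Directly, an antiderivative of (3) cos(5*pi*s/2) is 6*sin(5*pi*s/2)/(5*pi); evaluating from -1 to 1: ∫_{-1}^{1} (3) cos(5*pi*s/2) ds = (6/(5*pi)) - (-6/(5*pi)) = 12/(5*pi).
Directly, an antiderivative of (-1) cos(5*pi*s/2) is -2*sin(5*pi*s/2)/(5*pi); evaluating from 1 to 2: ∫_{1}^{2} (-1) cos(5*pi*s/2) ds = (0) - (-2/(5*pi)) = 2/(5*pi).
Summing the pieces and multiplying by (1/2) gives a_5 = 1/pi.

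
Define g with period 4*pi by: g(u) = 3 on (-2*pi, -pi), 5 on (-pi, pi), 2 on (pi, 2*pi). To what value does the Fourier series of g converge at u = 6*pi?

u = 6*pi differs from u = -2*pi by 2 full period(s), and the series is 4*pi-periodic.
At u = -2*pi the one-sided limits are g(-2*pi^-) = 2 and g(-2*pi^+) = 3.
By Dirichlet's theorem the series converges to their average, [(2) + (3)]/2 = 5/2.

5/2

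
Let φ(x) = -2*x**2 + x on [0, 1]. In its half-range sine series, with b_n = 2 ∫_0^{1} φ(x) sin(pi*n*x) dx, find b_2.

1/pi

b_2 = 2 ∫_0^{1} (-2*x**2 + x) sin(2*pi*x) dx.
Integrating by parts twice (tabular method), an antiderivative of (-2*x**2 + x) sin(2*pi*x) is x**2*cos(2*pi*x)/pi - x*sin(2*pi*x)/pi**2 - x*cos(2*pi*x)/(2*pi) + sin(2*pi*x)/(4*pi**2) - cos(2*pi*x)/(2*pi**3); evaluating from 0 to 1: ∫_{0}^{1} (-2*x**2 + x) sin(2*pi*x) dx = ((-1 + pi**2)/(2*pi**3)) - (-1/(2*pi**3)) = 1/(2*pi).
Hence b_2 = 2·(1/(2*pi)) = 1/pi.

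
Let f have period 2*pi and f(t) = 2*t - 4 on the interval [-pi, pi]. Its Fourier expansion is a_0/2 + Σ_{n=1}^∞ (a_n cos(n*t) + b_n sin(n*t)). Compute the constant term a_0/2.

-4

a_0 = 1/pi ∫_{-pi}^{pi} f(t) dt = 1/pi · (-8*pi) = -8.
So the constant term a_0/2 = -4.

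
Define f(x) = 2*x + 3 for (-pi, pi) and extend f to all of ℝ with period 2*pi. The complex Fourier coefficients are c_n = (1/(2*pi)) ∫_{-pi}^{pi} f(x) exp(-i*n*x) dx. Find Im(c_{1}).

Since f is real-valued, Im(c_{1}) = -(1/(2*pi)) ∫_{-pi}^{pi} f(x) sin(x) dx = -b_{1}/2.
Integrating by parts (boundary term plus one more integral), an antiderivative of (2*x + 3) sin(x) is -2*x*cos(x) + 2*sin(x) - 3*cos(x); evaluating from -pi to pi: ∫_{-pi}^{pi} (2*x + 3) sin(x) dx = (3 + 2*pi) - (3 - 2*pi) = 4*pi.
Hence Im(c_{1}) = (-1/(2*pi))·(4*pi) = -2.

-2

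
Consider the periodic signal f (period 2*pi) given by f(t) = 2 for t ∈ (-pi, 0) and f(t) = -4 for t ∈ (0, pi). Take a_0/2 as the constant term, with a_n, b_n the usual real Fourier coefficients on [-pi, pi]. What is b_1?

-12/pi

b_1 = 1/pi ∫_{-pi}^{pi} f(t) sin(t) dt.
Split the integral at the breakpoints.
Directly, an antiderivative of (2) sin(t) is -2*cos(t); evaluating from -pi to 0: ∫_{-pi}^{0} (2) sin(t) dt = (-2) - (2) = -4.
Directly, an antiderivative of (-4) sin(t) is 4*cos(t); evaluating from 0 to pi: ∫_{0}^{pi} (-4) sin(t) dt = (-4) - (4) = -8.
Summing the pieces and multiplying by (1/pi) gives b_1 = -12/pi.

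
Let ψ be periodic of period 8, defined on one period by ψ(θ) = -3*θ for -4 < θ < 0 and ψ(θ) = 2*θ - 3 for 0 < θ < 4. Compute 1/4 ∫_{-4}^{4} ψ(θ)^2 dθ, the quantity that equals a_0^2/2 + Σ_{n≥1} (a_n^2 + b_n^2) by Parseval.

1/4 ∫_{-4}^{4} ψ(θ)^2 dθ = 1/4 · (652/3) = 163/3.

163/3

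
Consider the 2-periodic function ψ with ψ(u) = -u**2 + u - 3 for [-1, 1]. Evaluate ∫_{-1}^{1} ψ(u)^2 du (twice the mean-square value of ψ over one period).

∫_{-1}^{1} ψ(u)^2 du = 346/15.

346/15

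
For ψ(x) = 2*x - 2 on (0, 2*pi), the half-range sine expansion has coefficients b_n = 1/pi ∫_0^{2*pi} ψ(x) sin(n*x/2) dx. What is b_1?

b_1 = 1/pi ∫_0^{2*pi} (2*x - 2) sin(x/2) dx.
Integrating by parts (boundary term plus one more integral), an antiderivative of (2*x - 2) sin(x/2) is -4*x*cos(x/2) + 8*sin(x/2) + 4*cos(x/2); evaluating from 0 to 2*pi: ∫_{0}^{2*pi} (2*x - 2) sin(x/2) dx = (-4 + 8*pi) - (4) = -8 + 8*pi.
Hence b_1 = (1/pi)·(-8 + 8*pi) = 8 - 8/pi.

8 - 8/pi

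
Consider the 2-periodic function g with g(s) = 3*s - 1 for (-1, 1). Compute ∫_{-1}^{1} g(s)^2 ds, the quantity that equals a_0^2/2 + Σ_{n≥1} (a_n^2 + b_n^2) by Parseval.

∫_{-1}^{1} g(s)^2 ds = 8.

8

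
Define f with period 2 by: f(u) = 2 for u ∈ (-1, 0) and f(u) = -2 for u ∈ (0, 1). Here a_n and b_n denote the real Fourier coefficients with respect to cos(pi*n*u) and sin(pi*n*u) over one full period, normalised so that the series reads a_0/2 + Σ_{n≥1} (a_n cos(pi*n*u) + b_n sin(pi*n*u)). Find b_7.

b_7 = ∫_{-1}^{1} f(u) sin(7*pi*u) du.
f is odd and sin(7*pi*u) is odd, so the integrand is even and b_7 = 2 ∫_0^{1} f(u) sin(7*pi*u) du.
Directly, an antiderivative of (-2) sin(7*pi*u) is 2*cos(7*pi*u)/(7*pi); evaluating from 0 to 1: ∫_{0}^{1} (-2) sin(7*pi*u) du = (-2/(7*pi)) - (2/(7*pi)) = -4/(7*pi).
Hence b_7 = 2·(-4/(7*pi)) = -8/(7*pi).

-8/(7*pi)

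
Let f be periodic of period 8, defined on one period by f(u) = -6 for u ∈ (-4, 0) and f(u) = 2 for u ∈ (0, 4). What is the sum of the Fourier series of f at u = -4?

-2

At u = -4 the one-sided limits are f(-4^-) = 2 and f(-4^+) = -6.
By Dirichlet's theorem the series converges to their average, [(2) + (-6)]/2 = -2.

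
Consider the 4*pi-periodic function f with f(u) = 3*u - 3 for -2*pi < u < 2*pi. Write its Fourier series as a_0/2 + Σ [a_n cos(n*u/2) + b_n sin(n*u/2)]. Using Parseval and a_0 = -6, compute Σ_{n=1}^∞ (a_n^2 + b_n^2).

Parseval: a_0^2/2 + Σ_{n≥1} (a_n^2+b_n^2) = (1/(2*pi)) ∫_{-2*pi}^{2*pi} f(u)^2 du = 18 + 24*pi**2.
Subtract a_0^2/2 = 18: Σ (a_n^2+b_n^2) = 24*pi**2.

24*pi**2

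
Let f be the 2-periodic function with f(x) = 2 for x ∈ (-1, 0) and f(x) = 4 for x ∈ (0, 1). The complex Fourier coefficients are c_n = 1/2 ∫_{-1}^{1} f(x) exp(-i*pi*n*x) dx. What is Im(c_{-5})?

2/(5*pi)

Since f is real-valued, Im(c_{-5}) = -1/2 ∫_{-1}^{1} f(x) sin(-5*pi*x) dx = b_{5}/2.
Split the integral at the breakpoints.
Directly, an antiderivative of (2) sin(-5*pi*x) is 2*cos(5*pi*x)/(5*pi); evaluating from -1 to 0: ∫_{-1}^{0} (2) sin(-5*pi*x) dx = (2/(5*pi)) - (-2/(5*pi)) = 4/(5*pi).
Directly, an antiderivative of (4) sin(-5*pi*x) is 4*cos(5*pi*x)/(5*pi); evaluating from 0 to 1: ∫_{0}^{1} (4) sin(-5*pi*x) dx = (-4/(5*pi)) - (4/(5*pi)) = -8/(5*pi).
So ∫_{-1}^{1} f(x) sin(-5*pi*x) dx = -4/(5*pi).
Hence Im(c_{-5}) = (-1/2)·(-4/(5*pi)) = 2/(5*pi).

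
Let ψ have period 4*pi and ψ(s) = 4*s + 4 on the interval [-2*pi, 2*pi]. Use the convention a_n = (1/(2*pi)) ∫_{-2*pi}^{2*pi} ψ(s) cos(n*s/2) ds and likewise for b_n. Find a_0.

a_0 = (1/(2*pi)) ∫_{-2*pi}^{2*pi} ψ(s) ds = (1/(2*pi)) · (16*pi) = 8.

8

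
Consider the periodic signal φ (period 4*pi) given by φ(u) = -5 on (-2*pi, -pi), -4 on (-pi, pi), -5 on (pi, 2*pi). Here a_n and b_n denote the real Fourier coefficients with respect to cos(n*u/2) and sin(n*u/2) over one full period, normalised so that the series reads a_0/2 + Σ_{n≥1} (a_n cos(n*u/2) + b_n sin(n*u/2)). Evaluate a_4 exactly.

0

a_4 = (1/(2*pi)) ∫_{-2*pi}^{2*pi} φ(u) cos(2*u) du.
φ is even and cos(2*u) is even, so the integrand is even and a_4 = 1/pi ∫_0^{2*pi} φ(u) cos(2*u) du.
Split the integral at the breakpoints.
Directly, an antiderivative of (-4) cos(2*u) is -2*sin(2*u); evaluating from 0 to pi: ∫_{0}^{pi} (-4) cos(2*u) du = (0) - (0) = 0.
Directly, an antiderivative of (-5) cos(2*u) is -5*sin(2*u)/2; evaluating from pi to 2*pi: ∫_{pi}^{2*pi} (-5) cos(2*u) du = (0) - (0) = 0.
Summing the pieces and multiplying by (1/pi) gives a_4 = 0.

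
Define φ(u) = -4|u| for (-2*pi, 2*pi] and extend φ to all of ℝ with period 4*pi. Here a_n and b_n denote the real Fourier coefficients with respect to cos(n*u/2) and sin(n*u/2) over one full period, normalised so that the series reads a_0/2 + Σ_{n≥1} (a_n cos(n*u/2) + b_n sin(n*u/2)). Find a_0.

a_0 = (1/(2*pi)) ∫_{-2*pi}^{2*pi} φ(u) du = (1/(2*pi)) · (-16*pi**2) = -8*pi.

-8*pi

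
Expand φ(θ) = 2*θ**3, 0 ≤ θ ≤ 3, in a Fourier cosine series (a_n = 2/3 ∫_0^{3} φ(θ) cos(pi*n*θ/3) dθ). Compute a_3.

a_3 = 2/3 ∫_0^{3} (2*θ**3) cos(pi*θ) dθ.
Integrating by parts three times (tabular method), an antiderivative of (2*θ**3) cos(pi*θ) is 2*θ**3*sin(pi*θ)/pi + 6*θ**2*cos(pi*θ)/pi**2 - 12*θ*sin(pi*θ)/pi**3 - 12*cos(pi*θ)/pi**4; evaluating from 0 to 3: ∫_{0}^{3} (2*θ**3) cos(pi*θ) dθ = (6*(2 - 9*pi**2)/pi**4) - (-12/pi**4) = 6*(4 - 9*pi**2)/pi**4.
Hence a_3 = (2/3)·(6*(4 - 9*pi**2)/pi**4) = 4*(4 - 9*pi**2)/pi**4.

4*(4 - 9*pi**2)/pi**4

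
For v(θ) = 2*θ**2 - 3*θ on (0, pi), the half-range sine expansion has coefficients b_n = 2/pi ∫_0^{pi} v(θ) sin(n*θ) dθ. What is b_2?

b_2 = 2/pi ∫_0^{pi} (2*θ**2 - 3*θ) sin(2*θ) dθ.
Integrating by parts twice (tabular method), an antiderivative of (2*θ**2 - 3*θ) sin(2*θ) is -θ**2*cos(2*θ) + θ*sin(2*θ) + 3*θ*cos(2*θ)/2 - 3*sin(2*θ)/4 + cos(2*θ)/2; evaluating from 0 to pi: ∫_{0}^{pi} (2*θ**2 - 3*θ) sin(2*θ) dθ = (-pi**2 + 1/2 + 3*pi/2) - (1/2) = pi*(3 - 2*pi)/2.
Hence b_2 = (2/pi)·(pi*(3 - 2*pi)/2) = 3 - 2*pi.

3 - 2*pi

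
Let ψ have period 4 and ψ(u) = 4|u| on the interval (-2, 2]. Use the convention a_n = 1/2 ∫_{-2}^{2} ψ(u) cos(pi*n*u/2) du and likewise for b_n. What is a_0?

8

a_0 = 1/2 ∫_{-2}^{2} ψ(u) du = 1/2 · (16) = 8.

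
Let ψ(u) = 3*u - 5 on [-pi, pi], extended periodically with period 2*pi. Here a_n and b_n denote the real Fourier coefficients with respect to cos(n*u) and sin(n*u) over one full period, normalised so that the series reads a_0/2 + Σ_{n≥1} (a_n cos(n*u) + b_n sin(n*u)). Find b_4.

b_4 = 1/pi ∫_{-pi}^{pi} ψ(u) sin(4*u) du.
Integrating by parts (boundary term plus one more integral), an antiderivative of (3*u - 5) sin(4*u) is -3*u*cos(4*u)/4 + 3*sin(4*u)/16 + 5*cos(4*u)/4; evaluating from -pi to pi: ∫_{-pi}^{pi} (3*u - 5) sin(4*u) du = (5/4 - 3*pi/4) - (5/4 + 3*pi/4) = -3*pi/2.
Hence b_4 = (1/pi)·(-3*pi/2) = -3/2.

-3/2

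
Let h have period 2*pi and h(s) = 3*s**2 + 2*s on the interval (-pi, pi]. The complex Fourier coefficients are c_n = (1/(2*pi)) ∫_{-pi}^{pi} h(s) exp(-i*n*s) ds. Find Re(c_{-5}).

-6/25

Since h is real-valued, Re(c_{-5}) = (1/(2*pi)) ∫_{-pi}^{pi} h(s) cos(-5*s) ds = a_{5}/2.
Integrating by parts twice (tabular method), an antiderivative of (3*s**2 + 2*s) cos(-5*s) is 3*s**2*sin(5*s)/5 + 2*s*sin(5*s)/5 + 6*s*cos(5*s)/25 - 6*sin(5*s)/125 + 2*cos(5*s)/25; evaluating from -pi to pi: ∫_{-pi}^{pi} (3*s**2 + 2*s) cos(-5*s) ds = (-6*pi/25 - 2/25) - (-2/25 + 6*pi/25) = -12*pi/25.
Hence Re(c_{-5}) = (1/(2*pi))·(-12*pi/25) = -6/25.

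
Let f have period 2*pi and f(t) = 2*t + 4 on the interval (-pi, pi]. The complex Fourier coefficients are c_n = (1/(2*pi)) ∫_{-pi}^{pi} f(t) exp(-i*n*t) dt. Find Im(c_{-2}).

Since f is real-valued, Im(c_{-2}) = -(1/(2*pi)) ∫_{-pi}^{pi} f(t) sin(-2*t) dt = b_{2}/2.
Integrating by parts (boundary term plus one more integral), an antiderivative of (2*t + 4) sin(-2*t) is t*cos(2*t) - sin(2*t)/2 + 2*cos(2*t); evaluating from -pi to pi: ∫_{-pi}^{pi} (2*t + 4) sin(-2*t) dt = (2 + pi) - (2 - pi) = 2*pi.
Hence Im(c_{-2}) = (-1/(2*pi))·(2*pi) = -1.

-1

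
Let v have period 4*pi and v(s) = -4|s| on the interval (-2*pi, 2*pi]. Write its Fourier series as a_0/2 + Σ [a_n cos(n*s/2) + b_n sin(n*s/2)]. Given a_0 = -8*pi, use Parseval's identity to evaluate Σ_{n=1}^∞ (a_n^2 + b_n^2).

Parseval: a_0^2/2 + Σ_{n≥1} (a_n^2+b_n^2) = (1/(2*pi)) ∫_{-2*pi}^{2*pi} v(s)^2 ds = 128*pi**2/3.
Subtract a_0^2/2 = 32*pi**2: Σ (a_n^2+b_n^2) = 32*pi**2/3.

32*pi**2/3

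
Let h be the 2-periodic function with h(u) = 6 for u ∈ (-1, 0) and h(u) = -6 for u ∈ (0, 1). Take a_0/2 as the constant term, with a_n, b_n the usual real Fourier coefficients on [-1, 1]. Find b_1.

-24/pi

b_1 = ∫_{-1}^{1} h(u) sin(pi*u) du.
h is odd and sin(pi*u) is odd, so the integrand is even and b_1 = 2 ∫_0^{1} h(u) sin(pi*u) du.
Directly, an antiderivative of (-6) sin(pi*u) is 6*cos(pi*u)/pi; evaluating from 0 to 1: ∫_{0}^{1} (-6) sin(pi*u) du = (-6/pi) - (6/pi) = -12/pi.
Hence b_1 = 2·(-12/pi) = -24/pi.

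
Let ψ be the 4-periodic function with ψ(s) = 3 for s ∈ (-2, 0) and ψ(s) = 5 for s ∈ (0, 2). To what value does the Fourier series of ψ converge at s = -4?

4

s = -4 differs from s = 0 by -1 full period(s), and the series is 4-periodic.
At s = 0 the one-sided limits are ψ(0^-) = 3 and ψ(0^+) = 5.
By Dirichlet's theorem the series converges to their average, [(3) + (5)]/2 = 4.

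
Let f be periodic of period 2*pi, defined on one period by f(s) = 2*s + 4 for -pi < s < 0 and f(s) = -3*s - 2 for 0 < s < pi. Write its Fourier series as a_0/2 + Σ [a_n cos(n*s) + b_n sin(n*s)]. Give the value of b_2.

1/2

b_2 = 1/pi ∫_{-pi}^{pi} f(s) sin(2*s) ds.
Split the integral at the breakpoints.
Integrating by parts (boundary term plus one more integral), an antiderivative of (2*s + 4) sin(2*s) is -s*cos(2*s) + sin(2*s)/2 - 2*cos(2*s); evaluating from -pi to 0: ∫_{-pi}^{0} (2*s + 4) sin(2*s) ds = (-2) - (-2 + pi) = -pi.
Integrating by parts (boundary term plus one more integral), an antiderivative of (-3*s - 2) sin(2*s) is 3*s*cos(2*s)/2 - 3*sin(2*s)/4 + cos(2*s); evaluating from 0 to pi: ∫_{0}^{pi} (-3*s - 2) sin(2*s) ds = (1 + 3*pi/2) - (1) = 3*pi/2.
Summing the pieces and multiplying by (1/pi) gives b_2 = 1/2.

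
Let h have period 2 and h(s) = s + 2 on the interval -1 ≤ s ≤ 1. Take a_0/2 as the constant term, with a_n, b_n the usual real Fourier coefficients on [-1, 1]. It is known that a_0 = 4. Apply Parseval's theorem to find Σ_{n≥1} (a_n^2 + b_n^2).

2/3

Parseval: a_0^2/2 + Σ_{n≥1} (a_n^2+b_n^2) = ∫_{-1}^{1} h(s)^2 ds = 26/3.
Subtract a_0^2/2 = 8: Σ (a_n^2+b_n^2) = 2/3.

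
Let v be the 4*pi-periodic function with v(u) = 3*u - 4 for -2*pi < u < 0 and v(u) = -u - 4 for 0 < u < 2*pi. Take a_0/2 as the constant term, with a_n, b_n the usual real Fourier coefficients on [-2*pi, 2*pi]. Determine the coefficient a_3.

a_3 = (1/(2*pi)) ∫_{-2*pi}^{2*pi} v(u) cos(3*u/2) du.
Split the integral at the breakpoints.
Integrating by parts (boundary term plus one more integral), an antiderivative of (3*u - 4) cos(3*u/2) is 2*u*sin(3*u/2) - 8*sin(3*u/2)/3 + 4*cos(3*u/2)/3; evaluating from -2*pi to 0: ∫_{-2*pi}^{0} (3*u - 4) cos(3*u/2) du = (4/3) - (-4/3) = 8/3.
Integrating by parts (boundary term plus one more integral), an antiderivative of (-u - 4) cos(3*u/2) is -2*u*sin(3*u/2)/3 - 8*sin(3*u/2)/3 - 4*cos(3*u/2)/9; evaluating from 0 to 2*pi: ∫_{0}^{2*pi} (-u - 4) cos(3*u/2) du = (4/9) - (-4/9) = 8/9.
Summing the pieces and multiplying by (1/(2*pi)) gives a_3 = 16/(9*pi).

16/(9*pi)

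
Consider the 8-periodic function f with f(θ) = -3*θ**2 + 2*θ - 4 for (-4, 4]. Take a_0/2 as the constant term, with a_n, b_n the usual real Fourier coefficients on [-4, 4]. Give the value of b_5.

16/(5*pi)

b_5 = 1/4 ∫_{-4}^{4} f(θ) sin(5*pi*θ/4) dθ.
Integrating by parts twice (tabular method), an antiderivative of (-3*θ**2 + 2*θ - 4) sin(5*pi*θ/4) is 12*θ**2*cos(5*pi*θ/4)/(5*pi) - 96*θ*sin(5*pi*θ/4)/(25*pi**2) - 8*θ*cos(5*pi*θ/4)/(5*pi) + 32*sin(5*pi*θ/4)/(25*pi**2) - 384*cos(5*pi*θ/4)/(125*pi**3) + 16*cos(5*pi*θ/4)/(5*pi); evaluating from -4 to 4: ∫_{-4}^{4} (-3*θ**2 + 2*θ - 4) sin(5*pi*θ/4) dθ = (16*(24 - 275*pi**2)/(125*pi**3)) - (-48/pi + 384/(125*pi**3)) = 64/(5*pi).
Hence b_5 = (1/4)·(64/(5*pi)) = 16/(5*pi).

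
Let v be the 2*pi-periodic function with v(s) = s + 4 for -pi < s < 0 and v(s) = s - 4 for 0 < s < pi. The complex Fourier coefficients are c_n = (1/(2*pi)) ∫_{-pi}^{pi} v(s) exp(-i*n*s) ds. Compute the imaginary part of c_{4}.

Since v is real-valued, Im(c_{4}) = -(1/(2*pi)) ∫_{-pi}^{pi} v(s) sin(4*s) ds = -b_{4}/2.
v is odd and sin(4*s) is odd, so the integrand is even: ∫_{-pi}^{pi} v(s) sin(4*s) ds = 2∫_0^{pi} v(s) sin(4*s) ds.
Integrating by parts (boundary term plus one more integral), an antiderivative of (s - 4) sin(4*s) is -s*cos(4*s)/4 + sin(4*s)/16 + cos(4*s); evaluating from 0 to pi: ∫_{0}^{pi} (s - 4) sin(4*s) ds = (1 - pi/4) - (1) = -pi/4.
So ∫_{-pi}^{pi} v(s) sin(4*s) ds = -pi/2.
Hence Im(c_{4}) = (-1/(2*pi))·(-pi/2) = 1/4.

1/4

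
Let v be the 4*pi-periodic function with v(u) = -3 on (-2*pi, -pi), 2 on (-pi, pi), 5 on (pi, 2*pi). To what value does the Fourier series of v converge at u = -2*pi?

1

u = -2*pi differs from u = 2*pi by -1 full period(s), and the series is 4*pi-periodic.
At u = 2*pi the one-sided limits are v(2*pi^-) = 5 and v(2*pi^+) = -3.
By Dirichlet's theorem the series converges to their average, [(5) + (-3)]/2 = 1.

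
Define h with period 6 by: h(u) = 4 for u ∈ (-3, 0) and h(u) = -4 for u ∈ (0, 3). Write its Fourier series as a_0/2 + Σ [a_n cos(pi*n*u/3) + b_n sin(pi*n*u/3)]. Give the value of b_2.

0

b_2 = 1/3 ∫_{-3}^{3} h(u) sin(2*pi*u/3) du.
h is odd and sin(2*pi*u/3) is odd, so the integrand is even and b_2 = 2/3 ∫_0^{3} h(u) sin(2*pi*u/3) du.
Directly, an antiderivative of (-4) sin(2*pi*u/3) is 6*cos(2*pi*u/3)/pi; evaluating from 0 to 3: ∫_{0}^{3} (-4) sin(2*pi*u/3) du = (6/pi) - (6/pi) = 0.
Hence b_2 = (2/3)·(0) = 0.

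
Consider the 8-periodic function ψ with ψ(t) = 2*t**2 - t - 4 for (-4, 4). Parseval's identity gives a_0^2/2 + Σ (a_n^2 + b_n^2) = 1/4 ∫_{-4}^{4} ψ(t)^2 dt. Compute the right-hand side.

1/4 ∫_{-4}^{4} ψ(t)^2 dt = 1/4 · (5632/5) = 1408/5.

1408/5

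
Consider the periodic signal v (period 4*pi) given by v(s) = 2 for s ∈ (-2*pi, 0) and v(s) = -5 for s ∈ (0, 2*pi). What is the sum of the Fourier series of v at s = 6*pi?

-3/2

s = 6*pi differs from s = -2*pi by 2 full period(s), and the series is 4*pi-periodic.
At s = -2*pi the one-sided limits are v(-2*pi^-) = -5 and v(-2*pi^+) = 2.
By Dirichlet's theorem the series converges to their average, [(-5) + (2)]/2 = -3/2.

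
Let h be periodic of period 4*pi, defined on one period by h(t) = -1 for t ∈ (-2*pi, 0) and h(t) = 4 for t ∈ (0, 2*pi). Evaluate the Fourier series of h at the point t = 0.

3/2

At t = 0 the one-sided limits are h(0^-) = -1 and h(0^+) = 4.
By Dirichlet's theorem the series converges to their average, [(-1) + (4)]/2 = 3/2.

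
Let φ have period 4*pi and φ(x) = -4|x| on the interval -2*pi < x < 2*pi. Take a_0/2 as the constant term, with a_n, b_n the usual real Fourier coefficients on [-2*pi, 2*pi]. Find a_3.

a_3 = (1/(2*pi)) ∫_{-2*pi}^{2*pi} φ(x) cos(3*x/2) dx.
φ is even and cos(3*x/2) is even, so the integrand is even and a_3 = 1/pi ∫_0^{2*pi} φ(x) cos(3*x/2) dx.
Integrating by parts (boundary term plus one more integral), an antiderivative of (-4*x) cos(3*x/2) is -8*x*sin(3*x/2)/3 - 16*cos(3*x/2)/9; evaluating from 0 to 2*pi: ∫_{0}^{2*pi} (-4*x) cos(3*x/2) dx = (16/9) - (-16/9) = 32/9.
Hence a_3 = (1/pi)·(32/9) = 32/(9*pi).

32/(9*pi)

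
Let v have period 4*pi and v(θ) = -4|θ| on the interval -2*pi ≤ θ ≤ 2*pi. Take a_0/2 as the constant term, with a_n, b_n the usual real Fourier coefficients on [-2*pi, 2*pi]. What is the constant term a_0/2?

a_0 = (1/(2*pi)) ∫_{-2*pi}^{2*pi} v(θ) dθ = (1/(2*pi)) · (-16*pi**2) = -8*pi.
So the constant term a_0/2 = -4*pi.

-4*pi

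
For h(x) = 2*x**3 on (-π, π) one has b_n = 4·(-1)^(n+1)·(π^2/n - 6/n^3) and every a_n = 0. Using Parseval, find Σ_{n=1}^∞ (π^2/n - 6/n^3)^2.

pi**6/14

Parseval: Σ b_n^2 = (1/π) ∫_{-π}^{π} h(x)^2 dx = 8*pi**6/7.
b_n^2 = 16·(π^2/n - 6/n^3)^2, so the sum equals (8*pi**6/7)/16 = pi**6/14.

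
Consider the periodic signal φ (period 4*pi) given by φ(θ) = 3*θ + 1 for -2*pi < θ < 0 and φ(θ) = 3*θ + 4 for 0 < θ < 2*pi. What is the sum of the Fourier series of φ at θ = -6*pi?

θ = -6*pi differs from θ = 2*pi by -2 full period(s), and the series is 4*pi-periodic.
At θ = 2*pi the one-sided limits are φ(2*pi^-) = 4 + 6*pi and φ(2*pi^+) = 1 - 6*pi.
By Dirichlet's theorem the series converges to their average, [(4 + 6*pi) + (1 - 6*pi)]/2 = 5/2.

5/2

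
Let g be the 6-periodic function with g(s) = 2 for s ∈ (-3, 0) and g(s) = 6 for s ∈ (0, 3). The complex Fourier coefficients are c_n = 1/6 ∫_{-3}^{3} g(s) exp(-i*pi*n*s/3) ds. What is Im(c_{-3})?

Since g is real-valued, Im(c_{-3}) = -1/6 ∫_{-3}^{3} g(s) sin(-pi*s) ds = b_{3}/2.
Split the integral at the breakpoints.
Directly, an antiderivative of (2) sin(-pi*s) is 2*cos(pi*s)/pi; evaluating from -3 to 0: ∫_{-3}^{0} (2) sin(-pi*s) ds = (2/pi) - (-2/pi) = 4/pi.
Directly, an antiderivative of (6) sin(-pi*s) is 6*cos(pi*s)/pi; evaluating from 0 to 3: ∫_{0}^{3} (6) sin(-pi*s) ds = (-6/pi) - (6/pi) = -12/pi.
So ∫_{-3}^{3} g(s) sin(-pi*s) ds = -8/pi.
Hence Im(c_{-3}) = (-1/6)·(-8/pi) = 4/(3*pi).

4/(3*pi)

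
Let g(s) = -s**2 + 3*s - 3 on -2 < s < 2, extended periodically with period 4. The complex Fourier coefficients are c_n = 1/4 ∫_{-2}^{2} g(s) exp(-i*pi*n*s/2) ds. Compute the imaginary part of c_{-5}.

Since g is real-valued, Im(c_{-5}) = -1/4 ∫_{-2}^{2} g(s) sin(-5*pi*s/2) ds = b_{5}/2.
Integrating by parts twice (tabular method), an antiderivative of (-s**2 + 3*s - 3) sin(-5*pi*s/2) is -2*s**2*cos(5*pi*s/2)/(5*pi) + 8*s*sin(5*pi*s/2)/(25*pi**2) + 6*s*cos(5*pi*s/2)/(5*pi) - 12*sin(5*pi*s/2)/(25*pi**2) - 6*cos(5*pi*s/2)/(5*pi) + 16*cos(5*pi*s/2)/(125*pi**3); evaluating from -2 to 2: ∫_{-2}^{2} (-s**2 + 3*s - 3) sin(-5*pi*s/2) ds = (2*(-8 + 25*pi**2)/(125*pi**3)) - (2*(-8 + 325*pi**2)/(125*pi**3)) = -24/(5*pi).
Hence Im(c_{-5}) = (-1/4)·(-24/(5*pi)) = 6/(5*pi).

6/(5*pi)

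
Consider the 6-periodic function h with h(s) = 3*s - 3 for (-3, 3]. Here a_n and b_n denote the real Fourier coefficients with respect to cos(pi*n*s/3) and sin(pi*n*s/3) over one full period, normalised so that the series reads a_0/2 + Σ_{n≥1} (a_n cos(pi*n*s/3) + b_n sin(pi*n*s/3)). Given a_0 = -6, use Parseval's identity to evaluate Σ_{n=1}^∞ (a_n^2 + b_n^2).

Parseval: a_0^2/2 + Σ_{n≥1} (a_n^2+b_n^2) = 1/3 ∫_{-3}^{3} h(s)^2 ds = 72.
Subtract a_0^2/2 = 18: Σ (a_n^2+b_n^2) = 54.

54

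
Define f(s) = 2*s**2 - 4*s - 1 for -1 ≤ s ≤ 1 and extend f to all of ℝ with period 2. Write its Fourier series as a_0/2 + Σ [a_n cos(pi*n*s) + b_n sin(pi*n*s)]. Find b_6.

4/(3*pi)

b_6 = ∫_{-1}^{1} f(s) sin(6*pi*s) ds.
Integrating by parts twice (tabular method), an antiderivative of (2*s**2 - 4*s - 1) sin(6*pi*s) is -s**2*cos(6*pi*s)/(3*pi) + s*sin(6*pi*s)/(9*pi**2) + 2*s*cos(6*pi*s)/(3*pi) - sin(6*pi*s)/(9*pi**2) + cos(6*pi*s)/(54*pi**3) + cos(6*pi*s)/(6*pi); evaluating from -1 to 1: ∫_{-1}^{1} (2*s**2 - 4*s - 1) sin(6*pi*s) ds = ((1 + 27*pi**2)/(54*pi**3)) - ((1 - 45*pi**2)/(54*pi**3)) = 4/(3*pi).
Hence b_6 = 4/(3*pi).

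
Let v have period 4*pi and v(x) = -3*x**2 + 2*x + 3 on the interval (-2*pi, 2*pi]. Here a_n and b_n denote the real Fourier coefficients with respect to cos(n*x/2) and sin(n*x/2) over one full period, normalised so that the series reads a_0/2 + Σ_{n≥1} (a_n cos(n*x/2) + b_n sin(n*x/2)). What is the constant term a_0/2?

a_0 = (1/(2*pi)) ∫_{-2*pi}^{2*pi} v(x) dx = (1/(2*pi)) · (-16*pi**3 + 12*pi) = 6 - 8*pi**2.
So the constant term a_0/2 = 3 - 4*pi**2.

3 - 4*pi**2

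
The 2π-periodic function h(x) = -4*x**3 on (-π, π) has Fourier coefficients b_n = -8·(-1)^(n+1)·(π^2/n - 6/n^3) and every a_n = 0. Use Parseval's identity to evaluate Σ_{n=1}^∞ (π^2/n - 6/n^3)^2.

Parseval: Σ b_n^2 = (1/π) ∫_{-π}^{π} h(x)^2 dx = 32*pi**6/7.
b_n^2 = 64·(π^2/n - 6/n^3)^2, so the sum equals (32*pi**6/7)/64 = pi**6/14.

pi**6/14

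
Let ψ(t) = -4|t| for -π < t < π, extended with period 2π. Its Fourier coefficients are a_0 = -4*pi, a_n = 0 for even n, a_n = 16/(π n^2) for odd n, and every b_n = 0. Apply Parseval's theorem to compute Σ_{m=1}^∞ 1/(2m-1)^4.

Parseval: a_0^2/2 + Σ a_n^2 = (1/π) ∫_{-π}^{π} ψ(t)^2 dt = 32*pi**2/3.
Subtract a_0^2/2 = 8*pi**2: Σ a_n^2 = 8*pi**2/3.
Only odd n contribute, with a_n^2 = 256/(π^2 n^4), so Σ_{m≥1} 1/(2m-1)^4 = π^2·(8*pi**2/3)/256 = pi**4/96.

pi**4/96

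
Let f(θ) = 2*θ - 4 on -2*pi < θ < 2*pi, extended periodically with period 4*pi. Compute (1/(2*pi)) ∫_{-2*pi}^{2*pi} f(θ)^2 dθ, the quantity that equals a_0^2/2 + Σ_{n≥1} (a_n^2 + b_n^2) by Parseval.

(1/(2*pi)) ∫_{-2*pi}^{2*pi} f(θ)^2 dθ = (1/(2*pi)) · (64*pi*(3 + pi**2)/3) = 32 + 32*pi**2/3.

32 + 32*pi**2/3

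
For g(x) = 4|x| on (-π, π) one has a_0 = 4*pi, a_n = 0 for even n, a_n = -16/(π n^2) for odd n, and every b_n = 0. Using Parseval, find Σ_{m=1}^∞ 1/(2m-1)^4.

Parseval: a_0^2/2 + Σ a_n^2 = (1/π) ∫_{-π}^{π} g(x)^2 dx = 32*pi**2/3.
Subtract a_0^2/2 = 8*pi**2: Σ a_n^2 = 8*pi**2/3.
Only odd n contribute, with a_n^2 = 256/(π^2 n^4), so Σ_{m≥1} 1/(2m-1)^4 = π^2·(8*pi**2/3)/256 = pi**4/96.

pi**4/96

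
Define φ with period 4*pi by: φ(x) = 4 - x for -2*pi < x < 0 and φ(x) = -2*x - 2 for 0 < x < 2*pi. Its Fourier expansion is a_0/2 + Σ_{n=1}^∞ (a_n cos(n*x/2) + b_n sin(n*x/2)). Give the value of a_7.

4/(49*pi)

a_7 = (1/(2*pi)) ∫_{-2*pi}^{2*pi} φ(x) cos(7*x/2) dx.
Split the integral at the breakpoints.
Integrating by parts (boundary term plus one more integral), an antiderivative of (4 - x) cos(7*x/2) is -2*x*sin(7*x/2)/7 + 8*sin(7*x/2)/7 - 4*cos(7*x/2)/49; evaluating from -2*pi to 0: ∫_{-2*pi}^{0} (4 - x) cos(7*x/2) dx = (-4/49) - (4/49) = -8/49.
Integrating by parts (boundary term plus one more integral), an antiderivative of (-2*x - 2) cos(7*x/2) is -4*x*sin(7*x/2)/7 - 4*sin(7*x/2)/7 - 8*cos(7*x/2)/49; evaluating from 0 to 2*pi: ∫_{0}^{2*pi} (-2*x - 2) cos(7*x/2) dx = (8/49) - (-8/49) = 16/49.
Summing the pieces and multiplying by (1/(2*pi)) gives a_7 = 4/(49*pi).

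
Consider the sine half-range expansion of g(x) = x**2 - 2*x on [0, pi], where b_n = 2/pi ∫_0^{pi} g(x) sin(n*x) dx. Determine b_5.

b_5 = 2/pi ∫_0^{pi} (x**2 - 2*x) sin(5*x) dx.
Integrating by parts twice (tabular method), an antiderivative of (x**2 - 2*x) sin(5*x) is -x**2*cos(5*x)/5 + 2*x*sin(5*x)/25 + 2*x*cos(5*x)/5 - 2*sin(5*x)/25 + 2*cos(5*x)/125; evaluating from 0 to pi: ∫_{0}^{pi} (x**2 - 2*x) sin(5*x) dx = (-2*pi/5 - 2/125 + pi**2/5) - (2/125) = -2*pi/5 - 4/125 + pi**2/5.
Hence b_5 = (2/pi)·(-2*pi/5 - 4/125 + pi**2/5) = 2*(-50*pi - 4 + 25*pi**2)/(125*pi).

2*(-50*pi - 4 + 25*pi**2)/(125*pi)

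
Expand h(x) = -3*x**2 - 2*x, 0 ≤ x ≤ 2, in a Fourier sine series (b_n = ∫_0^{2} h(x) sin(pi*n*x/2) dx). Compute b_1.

-32/pi + 96/pi**3

b_1 = ∫_0^{2} (-3*x**2 - 2*x) sin(pi*x/2) dx.
Integrating by parts twice (tabular method), an antiderivative of (-3*x**2 - 2*x) sin(pi*x/2) is 6*x**2*cos(pi*x/2)/pi - 24*x*sin(pi*x/2)/pi**2 + 4*x*cos(pi*x/2)/pi - 8*sin(pi*x/2)/pi**2 - 48*cos(pi*x/2)/pi**3; evaluating from 0 to 2: ∫_{0}^{2} (-3*x**2 - 2*x) sin(pi*x/2) dx = (-32/pi + 48/pi**3) - (-48/pi**3) = -32/pi + 96/pi**3.
Hence b_1 = -32/pi + 96/pi**3.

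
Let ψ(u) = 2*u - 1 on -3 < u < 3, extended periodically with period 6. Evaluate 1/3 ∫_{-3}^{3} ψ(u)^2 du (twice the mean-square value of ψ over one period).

26

1/3 ∫_{-3}^{3} ψ(u)^2 du = 1/3 · (78) = 26.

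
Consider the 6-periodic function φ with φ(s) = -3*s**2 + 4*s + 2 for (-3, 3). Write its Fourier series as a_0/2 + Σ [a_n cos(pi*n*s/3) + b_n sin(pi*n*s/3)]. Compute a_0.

a_0 = 1/3 ∫_{-3}^{3} φ(s) ds = 1/3 · (-42) = -14.

-14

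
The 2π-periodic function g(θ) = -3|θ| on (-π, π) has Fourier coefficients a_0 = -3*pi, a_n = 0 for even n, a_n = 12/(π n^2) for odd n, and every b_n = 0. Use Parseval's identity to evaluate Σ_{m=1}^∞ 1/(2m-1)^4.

Parseval: a_0^2/2 + Σ a_n^2 = (1/π) ∫_{-π}^{π} g(θ)^2 dθ = 6*pi**2.
Subtract a_0^2/2 = 9*pi**2/2: Σ a_n^2 = 3*pi**2/2.
Only odd n contribute, with a_n^2 = 144/(π^2 n^4), so Σ_{m≥1} 1/(2m-1)^4 = π^2·(3*pi**2/2)/144 = pi**4/96.

pi**4/96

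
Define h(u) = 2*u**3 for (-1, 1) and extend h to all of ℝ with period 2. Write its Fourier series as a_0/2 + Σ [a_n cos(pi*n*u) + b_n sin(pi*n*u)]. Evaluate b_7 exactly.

b_7 = ∫_{-1}^{1} h(u) sin(7*pi*u) du.
h is odd and sin(7*pi*u) is odd, so the integrand is even and b_7 = 2 ∫_0^{1} h(u) sin(7*pi*u) du.
Integrating by parts three times (tabular method), an antiderivative of (2*u**3) sin(7*pi*u) is -2*u**3*cos(7*pi*u)/(7*pi) + 6*u**2*sin(7*pi*u)/(49*pi**2) + 12*u*cos(7*pi*u)/(343*pi**3) - 12*sin(7*pi*u)/(2401*pi**4); evaluating from 0 to 1: ∫_{0}^{1} (2*u**3) sin(7*pi*u) du = (2*(-6 + 49*pi**2)/(343*pi**3)) - (0) = 2*(-6 + 49*pi**2)/(343*pi**3).
Hence b_7 = 2·(2*(-6 + 49*pi**2)/(343*pi**3)) = 4*(-6 + 49*pi**2)/(343*pi**3).

4*(-6 + 49*pi**2)/(343*pi**3)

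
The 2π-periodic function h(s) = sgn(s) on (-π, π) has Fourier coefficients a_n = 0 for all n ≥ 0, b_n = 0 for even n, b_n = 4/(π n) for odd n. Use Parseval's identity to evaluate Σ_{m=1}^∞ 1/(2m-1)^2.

Parseval: Σ b_n^2 = (1/π) ∫_{-π}^{π} h(s)^2 ds = 2.
Only odd n contribute, with b_n^2 = 16/(π^2 n^2), so Σ_{m≥1} 1/(2m-1)^2 = π^2·(2)/16 = pi**2/8.

pi**2/8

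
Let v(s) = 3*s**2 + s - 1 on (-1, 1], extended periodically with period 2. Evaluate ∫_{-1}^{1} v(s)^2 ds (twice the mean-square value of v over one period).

∫_{-1}^{1} v(s)^2 ds = 34/15.

34/15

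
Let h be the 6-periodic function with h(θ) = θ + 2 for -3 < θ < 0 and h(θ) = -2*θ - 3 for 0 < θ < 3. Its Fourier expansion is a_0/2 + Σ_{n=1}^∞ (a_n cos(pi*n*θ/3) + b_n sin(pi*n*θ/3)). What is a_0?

a_0 = 1/3 ∫_{-3}^{3} h(θ) dθ = 1/3 · (-33/2) = -11/2.

-11/2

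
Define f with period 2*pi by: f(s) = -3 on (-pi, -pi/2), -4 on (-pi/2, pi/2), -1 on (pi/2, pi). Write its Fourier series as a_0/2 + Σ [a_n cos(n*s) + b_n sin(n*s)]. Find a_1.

a_1 = 1/pi ∫_{-pi}^{pi} f(s) cos(s) ds.
Split the integral at the breakpoints.
Directly, an antiderivative of (-3) cos(s) is -3*sin(s); evaluating from -pi to -pi/2: ∫_{-pi}^{-pi/2} (-3) cos(s) ds = (3) - (0) = 3.
Directly, an antiderivative of (-4) cos(s) is -4*sin(s); evaluating from -pi/2 to pi/2: ∫_{-pi/2}^{pi/2} (-4) cos(s) ds = (-4) - (4) = -8.
Directly, an antiderivative of (-1) cos(s) is -sin(s); evaluating from pi/2 to pi: ∫_{pi/2}^{pi} (-1) cos(s) ds = (0) - (-1) = 1.
Summing the pieces and multiplying by (1/pi) gives a_1 = -4/pi.

-4/pi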